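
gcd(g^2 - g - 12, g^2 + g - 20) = g - 4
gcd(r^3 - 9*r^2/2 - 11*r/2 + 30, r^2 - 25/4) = r + 5/2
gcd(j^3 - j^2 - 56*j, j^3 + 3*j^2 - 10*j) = j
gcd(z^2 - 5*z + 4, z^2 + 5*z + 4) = 1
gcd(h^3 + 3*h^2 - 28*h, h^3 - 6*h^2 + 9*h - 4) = h - 4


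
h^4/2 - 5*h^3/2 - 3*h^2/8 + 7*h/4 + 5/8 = (h/2 + 1/4)*(h - 5)*(h - 1)*(h + 1/2)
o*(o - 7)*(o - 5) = o^3 - 12*o^2 + 35*o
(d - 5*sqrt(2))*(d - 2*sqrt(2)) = d^2 - 7*sqrt(2)*d + 20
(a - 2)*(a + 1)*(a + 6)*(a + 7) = a^4 + 12*a^3 + 27*a^2 - 68*a - 84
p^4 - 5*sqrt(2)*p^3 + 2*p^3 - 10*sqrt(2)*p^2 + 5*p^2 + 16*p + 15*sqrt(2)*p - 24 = (p - 1)*(p + 3)*(p - 4*sqrt(2))*(p - sqrt(2))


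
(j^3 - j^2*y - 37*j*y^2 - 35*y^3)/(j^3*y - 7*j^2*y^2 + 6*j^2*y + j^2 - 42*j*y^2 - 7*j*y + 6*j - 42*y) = (j^2 + 6*j*y + 5*y^2)/(j^2*y + 6*j*y + j + 6)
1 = 1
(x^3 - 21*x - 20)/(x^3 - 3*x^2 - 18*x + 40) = (x + 1)/(x - 2)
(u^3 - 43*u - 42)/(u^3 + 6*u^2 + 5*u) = (u^2 - u - 42)/(u*(u + 5))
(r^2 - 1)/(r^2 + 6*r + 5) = (r - 1)/(r + 5)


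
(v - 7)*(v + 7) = v^2 - 49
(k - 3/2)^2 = k^2 - 3*k + 9/4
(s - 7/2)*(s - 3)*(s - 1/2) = s^3 - 7*s^2 + 55*s/4 - 21/4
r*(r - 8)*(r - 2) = r^3 - 10*r^2 + 16*r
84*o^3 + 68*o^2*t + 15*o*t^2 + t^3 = (2*o + t)*(6*o + t)*(7*o + t)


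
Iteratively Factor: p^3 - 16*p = (p + 4)*(p^2 - 4*p) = p*(p + 4)*(p - 4)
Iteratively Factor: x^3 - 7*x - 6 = (x - 3)*(x^2 + 3*x + 2) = (x - 3)*(x + 1)*(x + 2)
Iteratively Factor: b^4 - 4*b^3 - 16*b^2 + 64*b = (b + 4)*(b^3 - 8*b^2 + 16*b) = b*(b + 4)*(b^2 - 8*b + 16) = b*(b - 4)*(b + 4)*(b - 4)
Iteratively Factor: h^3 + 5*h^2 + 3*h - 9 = (h + 3)*(h^2 + 2*h - 3) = (h - 1)*(h + 3)*(h + 3)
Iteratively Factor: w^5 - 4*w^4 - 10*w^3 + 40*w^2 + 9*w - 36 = (w - 4)*(w^4 - 10*w^2 + 9) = (w - 4)*(w - 1)*(w^3 + w^2 - 9*w - 9) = (w - 4)*(w - 1)*(w + 1)*(w^2 - 9) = (w - 4)*(w - 3)*(w - 1)*(w + 1)*(w + 3)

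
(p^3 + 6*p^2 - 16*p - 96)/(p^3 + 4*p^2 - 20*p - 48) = (p + 4)/(p + 2)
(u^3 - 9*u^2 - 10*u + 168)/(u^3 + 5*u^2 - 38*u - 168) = (u - 7)/(u + 7)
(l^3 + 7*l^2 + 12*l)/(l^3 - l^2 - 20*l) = (l + 3)/(l - 5)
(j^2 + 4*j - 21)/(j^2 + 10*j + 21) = (j - 3)/(j + 3)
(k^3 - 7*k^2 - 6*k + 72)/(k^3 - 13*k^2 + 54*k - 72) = (k + 3)/(k - 3)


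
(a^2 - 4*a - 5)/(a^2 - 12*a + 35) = (a + 1)/(a - 7)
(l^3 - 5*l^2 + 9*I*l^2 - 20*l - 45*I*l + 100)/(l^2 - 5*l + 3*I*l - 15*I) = (l^2 + 9*I*l - 20)/(l + 3*I)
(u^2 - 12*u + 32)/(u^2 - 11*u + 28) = (u - 8)/(u - 7)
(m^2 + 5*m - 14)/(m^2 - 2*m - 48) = (-m^2 - 5*m + 14)/(-m^2 + 2*m + 48)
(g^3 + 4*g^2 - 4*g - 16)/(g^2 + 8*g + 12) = (g^2 + 2*g - 8)/(g + 6)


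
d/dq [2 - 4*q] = -4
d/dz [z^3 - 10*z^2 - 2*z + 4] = 3*z^2 - 20*z - 2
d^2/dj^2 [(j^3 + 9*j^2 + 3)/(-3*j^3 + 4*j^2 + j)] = 2*(-93*j^6 - 9*j^5 - 243*j^4 + 323*j^3 - 117*j^2 - 36*j - 3)/(j^3*(27*j^6 - 108*j^5 + 117*j^4 + 8*j^3 - 39*j^2 - 12*j - 1))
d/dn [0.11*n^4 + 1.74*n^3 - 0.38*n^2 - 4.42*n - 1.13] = 0.44*n^3 + 5.22*n^2 - 0.76*n - 4.42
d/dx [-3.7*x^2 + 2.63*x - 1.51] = 2.63 - 7.4*x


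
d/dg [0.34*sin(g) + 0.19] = 0.34*cos(g)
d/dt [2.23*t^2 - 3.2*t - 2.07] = 4.46*t - 3.2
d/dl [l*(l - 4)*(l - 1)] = 3*l^2 - 10*l + 4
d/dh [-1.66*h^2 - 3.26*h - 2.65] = -3.32*h - 3.26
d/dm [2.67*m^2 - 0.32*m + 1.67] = 5.34*m - 0.32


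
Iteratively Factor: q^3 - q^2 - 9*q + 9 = (q + 3)*(q^2 - 4*q + 3) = (q - 3)*(q + 3)*(q - 1)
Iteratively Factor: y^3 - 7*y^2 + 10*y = (y - 2)*(y^2 - 5*y) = (y - 5)*(y - 2)*(y)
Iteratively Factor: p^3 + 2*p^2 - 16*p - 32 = (p + 4)*(p^2 - 2*p - 8) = (p + 2)*(p + 4)*(p - 4)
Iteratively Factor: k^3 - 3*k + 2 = (k - 1)*(k^2 + k - 2) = (k - 1)*(k + 2)*(k - 1)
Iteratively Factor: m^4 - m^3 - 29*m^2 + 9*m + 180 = (m - 3)*(m^3 + 2*m^2 - 23*m - 60) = (m - 3)*(m + 4)*(m^2 - 2*m - 15) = (m - 3)*(m + 3)*(m + 4)*(m - 5)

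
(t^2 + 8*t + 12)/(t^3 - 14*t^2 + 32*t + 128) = (t + 6)/(t^2 - 16*t + 64)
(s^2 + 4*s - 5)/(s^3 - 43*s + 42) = (s + 5)/(s^2 + s - 42)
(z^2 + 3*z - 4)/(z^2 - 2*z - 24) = (z - 1)/(z - 6)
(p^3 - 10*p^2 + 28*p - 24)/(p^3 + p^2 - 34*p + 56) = (p^2 - 8*p + 12)/(p^2 + 3*p - 28)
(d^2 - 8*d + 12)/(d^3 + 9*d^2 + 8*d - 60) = (d - 6)/(d^2 + 11*d + 30)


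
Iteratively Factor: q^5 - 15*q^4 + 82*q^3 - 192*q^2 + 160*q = (q - 4)*(q^4 - 11*q^3 + 38*q^2 - 40*q) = (q - 4)*(q - 2)*(q^3 - 9*q^2 + 20*q) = (q - 4)^2*(q - 2)*(q^2 - 5*q) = q*(q - 4)^2*(q - 2)*(q - 5)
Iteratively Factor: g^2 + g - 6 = (g + 3)*(g - 2)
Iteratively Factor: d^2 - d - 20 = (d - 5)*(d + 4)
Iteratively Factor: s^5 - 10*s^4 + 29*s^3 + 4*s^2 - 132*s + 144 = (s - 4)*(s^4 - 6*s^3 + 5*s^2 + 24*s - 36) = (s - 4)*(s - 3)*(s^3 - 3*s^2 - 4*s + 12) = (s - 4)*(s - 3)*(s - 2)*(s^2 - s - 6) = (s - 4)*(s - 3)^2*(s - 2)*(s + 2)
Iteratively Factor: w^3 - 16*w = (w - 4)*(w^2 + 4*w) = (w - 4)*(w + 4)*(w)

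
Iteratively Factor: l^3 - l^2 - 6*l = (l - 3)*(l^2 + 2*l) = l*(l - 3)*(l + 2)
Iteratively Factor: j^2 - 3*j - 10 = (j + 2)*(j - 5)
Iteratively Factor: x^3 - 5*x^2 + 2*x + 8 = (x + 1)*(x^2 - 6*x + 8) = (x - 4)*(x + 1)*(x - 2)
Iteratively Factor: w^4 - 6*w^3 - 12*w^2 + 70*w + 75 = (w - 5)*(w^3 - w^2 - 17*w - 15) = (w - 5)*(w + 1)*(w^2 - 2*w - 15) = (w - 5)^2*(w + 1)*(w + 3)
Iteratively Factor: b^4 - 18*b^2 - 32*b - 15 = (b + 1)*(b^3 - b^2 - 17*b - 15) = (b + 1)*(b + 3)*(b^2 - 4*b - 5) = (b + 1)^2*(b + 3)*(b - 5)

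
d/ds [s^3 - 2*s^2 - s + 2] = 3*s^2 - 4*s - 1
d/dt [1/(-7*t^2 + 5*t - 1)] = (14*t - 5)/(7*t^2 - 5*t + 1)^2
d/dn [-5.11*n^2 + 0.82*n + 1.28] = 0.82 - 10.22*n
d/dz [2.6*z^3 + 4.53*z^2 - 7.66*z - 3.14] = 7.8*z^2 + 9.06*z - 7.66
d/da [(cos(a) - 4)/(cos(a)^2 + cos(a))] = (sin(a) - 4*sin(a)/cos(a)^2 - 8*tan(a))/(cos(a) + 1)^2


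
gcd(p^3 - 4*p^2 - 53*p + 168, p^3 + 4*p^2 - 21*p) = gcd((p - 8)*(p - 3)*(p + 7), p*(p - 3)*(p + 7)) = p^2 + 4*p - 21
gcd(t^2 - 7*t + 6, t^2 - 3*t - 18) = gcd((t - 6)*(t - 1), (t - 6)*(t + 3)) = t - 6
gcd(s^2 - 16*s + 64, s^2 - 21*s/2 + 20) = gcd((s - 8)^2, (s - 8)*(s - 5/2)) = s - 8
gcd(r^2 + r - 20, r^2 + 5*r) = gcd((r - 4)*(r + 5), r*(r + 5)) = r + 5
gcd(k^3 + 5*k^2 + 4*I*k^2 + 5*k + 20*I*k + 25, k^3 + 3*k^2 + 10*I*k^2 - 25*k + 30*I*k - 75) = k + 5*I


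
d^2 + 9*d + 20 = (d + 4)*(d + 5)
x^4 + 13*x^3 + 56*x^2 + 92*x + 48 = (x + 1)*(x + 2)*(x + 4)*(x + 6)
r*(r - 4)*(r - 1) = r^3 - 5*r^2 + 4*r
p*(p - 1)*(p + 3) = p^3 + 2*p^2 - 3*p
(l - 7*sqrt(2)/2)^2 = l^2 - 7*sqrt(2)*l + 49/2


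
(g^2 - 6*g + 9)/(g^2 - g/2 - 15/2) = 2*(g - 3)/(2*g + 5)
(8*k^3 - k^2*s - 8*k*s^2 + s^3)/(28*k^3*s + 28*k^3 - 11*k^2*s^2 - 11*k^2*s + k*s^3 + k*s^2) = (8*k^3 - k^2*s - 8*k*s^2 + s^3)/(k*(28*k^2*s + 28*k^2 - 11*k*s^2 - 11*k*s + s^3 + s^2))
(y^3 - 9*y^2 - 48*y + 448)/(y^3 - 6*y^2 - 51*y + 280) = (y - 8)/(y - 5)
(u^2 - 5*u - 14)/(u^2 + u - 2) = (u - 7)/(u - 1)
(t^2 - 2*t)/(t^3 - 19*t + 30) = t/(t^2 + 2*t - 15)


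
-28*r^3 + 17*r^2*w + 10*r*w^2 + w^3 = (-r + w)*(4*r + w)*(7*r + w)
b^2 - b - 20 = (b - 5)*(b + 4)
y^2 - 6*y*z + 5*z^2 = (y - 5*z)*(y - z)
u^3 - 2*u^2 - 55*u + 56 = (u - 8)*(u - 1)*(u + 7)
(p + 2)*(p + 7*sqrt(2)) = p^2 + 2*p + 7*sqrt(2)*p + 14*sqrt(2)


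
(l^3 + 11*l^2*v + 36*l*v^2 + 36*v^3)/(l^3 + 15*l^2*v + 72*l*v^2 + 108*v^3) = (l + 2*v)/(l + 6*v)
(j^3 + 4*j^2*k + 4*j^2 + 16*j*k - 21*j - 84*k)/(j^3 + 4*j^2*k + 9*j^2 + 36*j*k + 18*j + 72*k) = (j^2 + 4*j - 21)/(j^2 + 9*j + 18)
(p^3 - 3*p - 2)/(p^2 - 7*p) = (p^3 - 3*p - 2)/(p*(p - 7))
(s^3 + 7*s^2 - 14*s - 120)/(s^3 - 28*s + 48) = (s + 5)/(s - 2)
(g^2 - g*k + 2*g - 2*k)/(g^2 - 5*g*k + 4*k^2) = (g + 2)/(g - 4*k)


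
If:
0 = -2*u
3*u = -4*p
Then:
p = 0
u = 0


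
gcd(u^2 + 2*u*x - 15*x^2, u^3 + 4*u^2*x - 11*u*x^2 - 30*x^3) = -u^2 - 2*u*x + 15*x^2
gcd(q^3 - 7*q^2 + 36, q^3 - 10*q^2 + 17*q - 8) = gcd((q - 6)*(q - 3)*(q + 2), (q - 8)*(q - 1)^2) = 1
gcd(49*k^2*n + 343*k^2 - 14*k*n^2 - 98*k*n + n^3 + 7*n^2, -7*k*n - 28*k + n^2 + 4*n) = 7*k - n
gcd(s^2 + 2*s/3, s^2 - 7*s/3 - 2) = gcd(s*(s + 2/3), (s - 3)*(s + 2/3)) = s + 2/3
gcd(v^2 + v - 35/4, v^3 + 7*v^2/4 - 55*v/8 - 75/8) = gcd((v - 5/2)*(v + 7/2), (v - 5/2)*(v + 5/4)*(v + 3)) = v - 5/2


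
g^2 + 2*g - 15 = (g - 3)*(g + 5)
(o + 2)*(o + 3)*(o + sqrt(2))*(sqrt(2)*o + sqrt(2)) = sqrt(2)*o^4 + 2*o^3 + 6*sqrt(2)*o^3 + 12*o^2 + 11*sqrt(2)*o^2 + 6*sqrt(2)*o + 22*o + 12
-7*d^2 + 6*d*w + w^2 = (-d + w)*(7*d + w)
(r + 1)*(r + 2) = r^2 + 3*r + 2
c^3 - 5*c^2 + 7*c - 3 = (c - 3)*(c - 1)^2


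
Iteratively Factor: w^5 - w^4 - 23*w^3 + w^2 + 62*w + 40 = (w + 1)*(w^4 - 2*w^3 - 21*w^2 + 22*w + 40) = (w - 5)*(w + 1)*(w^3 + 3*w^2 - 6*w - 8) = (w - 5)*(w - 2)*(w + 1)*(w^2 + 5*w + 4) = (w - 5)*(w - 2)*(w + 1)^2*(w + 4)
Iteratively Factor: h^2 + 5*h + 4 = (h + 4)*(h + 1)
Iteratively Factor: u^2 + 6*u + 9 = (u + 3)*(u + 3)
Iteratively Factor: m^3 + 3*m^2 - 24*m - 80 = (m + 4)*(m^2 - m - 20) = (m + 4)^2*(m - 5)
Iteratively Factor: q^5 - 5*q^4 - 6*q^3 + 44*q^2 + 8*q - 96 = (q - 2)*(q^4 - 3*q^3 - 12*q^2 + 20*q + 48) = (q - 3)*(q - 2)*(q^3 - 12*q - 16) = (q - 4)*(q - 3)*(q - 2)*(q^2 + 4*q + 4) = (q - 4)*(q - 3)*(q - 2)*(q + 2)*(q + 2)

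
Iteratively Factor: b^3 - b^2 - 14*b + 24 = (b - 2)*(b^2 + b - 12) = (b - 2)*(b + 4)*(b - 3)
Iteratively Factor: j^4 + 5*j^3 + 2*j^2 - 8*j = (j - 1)*(j^3 + 6*j^2 + 8*j) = j*(j - 1)*(j^2 + 6*j + 8) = j*(j - 1)*(j + 4)*(j + 2)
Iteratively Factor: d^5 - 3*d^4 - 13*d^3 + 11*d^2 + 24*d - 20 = (d + 2)*(d^4 - 5*d^3 - 3*d^2 + 17*d - 10) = (d - 1)*(d + 2)*(d^3 - 4*d^2 - 7*d + 10) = (d - 5)*(d - 1)*(d + 2)*(d^2 + d - 2) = (d - 5)*(d - 1)^2*(d + 2)*(d + 2)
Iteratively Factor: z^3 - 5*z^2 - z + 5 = (z - 1)*(z^2 - 4*z - 5) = (z - 1)*(z + 1)*(z - 5)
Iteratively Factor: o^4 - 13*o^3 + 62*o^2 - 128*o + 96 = (o - 4)*(o^3 - 9*o^2 + 26*o - 24) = (o - 4)*(o - 3)*(o^2 - 6*o + 8) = (o - 4)*(o - 3)*(o - 2)*(o - 4)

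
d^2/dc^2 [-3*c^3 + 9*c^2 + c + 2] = 18 - 18*c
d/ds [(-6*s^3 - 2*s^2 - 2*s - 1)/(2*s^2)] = (-3*s^3 + s + 1)/s^3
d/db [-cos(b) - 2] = sin(b)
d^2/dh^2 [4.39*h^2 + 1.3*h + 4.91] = 8.78000000000000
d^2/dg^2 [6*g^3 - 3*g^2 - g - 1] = 36*g - 6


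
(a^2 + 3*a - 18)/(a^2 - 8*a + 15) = (a + 6)/(a - 5)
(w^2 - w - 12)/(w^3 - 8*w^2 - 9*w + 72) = (w - 4)/(w^2 - 11*w + 24)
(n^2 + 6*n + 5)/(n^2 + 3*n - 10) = (n + 1)/(n - 2)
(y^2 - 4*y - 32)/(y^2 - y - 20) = (y - 8)/(y - 5)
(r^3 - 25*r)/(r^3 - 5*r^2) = (r + 5)/r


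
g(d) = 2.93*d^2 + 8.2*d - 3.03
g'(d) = 5.86*d + 8.2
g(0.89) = 6.59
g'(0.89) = 13.42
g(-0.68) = -7.25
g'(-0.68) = 4.22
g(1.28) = 12.27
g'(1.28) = 15.70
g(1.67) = 18.84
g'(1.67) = 17.99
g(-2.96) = -1.63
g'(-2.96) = -9.15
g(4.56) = 95.29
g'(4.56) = 34.92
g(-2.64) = -4.26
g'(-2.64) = -7.27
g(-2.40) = -5.83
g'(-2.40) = -5.86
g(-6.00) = 53.25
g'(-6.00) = -26.96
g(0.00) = -3.03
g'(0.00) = 8.20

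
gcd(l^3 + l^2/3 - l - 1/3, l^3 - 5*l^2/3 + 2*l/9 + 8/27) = l + 1/3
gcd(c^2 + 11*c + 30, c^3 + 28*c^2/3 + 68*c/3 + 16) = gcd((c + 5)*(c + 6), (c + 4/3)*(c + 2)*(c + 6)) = c + 6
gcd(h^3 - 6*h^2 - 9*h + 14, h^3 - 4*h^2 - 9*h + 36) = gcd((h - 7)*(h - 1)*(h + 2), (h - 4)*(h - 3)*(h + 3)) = 1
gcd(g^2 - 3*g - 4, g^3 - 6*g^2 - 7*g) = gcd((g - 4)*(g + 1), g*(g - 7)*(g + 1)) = g + 1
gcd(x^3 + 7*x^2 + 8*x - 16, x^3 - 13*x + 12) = x^2 + 3*x - 4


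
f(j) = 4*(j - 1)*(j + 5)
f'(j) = 8*j + 16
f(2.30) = 37.96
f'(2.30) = 34.40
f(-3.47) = -27.36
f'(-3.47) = -11.76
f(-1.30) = -34.04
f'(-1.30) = 5.60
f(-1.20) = -33.44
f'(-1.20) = 6.40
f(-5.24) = 5.99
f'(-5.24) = -25.92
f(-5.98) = 27.36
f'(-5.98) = -31.84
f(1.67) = 17.88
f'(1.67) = 29.36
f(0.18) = -16.99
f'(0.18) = 17.44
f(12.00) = 748.00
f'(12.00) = 112.00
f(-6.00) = 28.00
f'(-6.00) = -32.00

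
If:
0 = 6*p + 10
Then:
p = -5/3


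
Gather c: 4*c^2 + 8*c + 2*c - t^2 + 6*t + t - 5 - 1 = 4*c^2 + 10*c - t^2 + 7*t - 6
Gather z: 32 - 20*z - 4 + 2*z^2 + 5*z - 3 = 2*z^2 - 15*z + 25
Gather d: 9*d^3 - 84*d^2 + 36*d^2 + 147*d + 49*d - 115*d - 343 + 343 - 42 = 9*d^3 - 48*d^2 + 81*d - 42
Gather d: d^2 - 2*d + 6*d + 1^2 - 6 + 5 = d^2 + 4*d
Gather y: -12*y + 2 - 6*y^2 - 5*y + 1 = -6*y^2 - 17*y + 3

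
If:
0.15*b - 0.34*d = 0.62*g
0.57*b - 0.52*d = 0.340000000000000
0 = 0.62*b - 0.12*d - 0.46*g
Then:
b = 0.13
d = -0.51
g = 0.31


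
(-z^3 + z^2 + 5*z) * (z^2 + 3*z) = -z^5 - 2*z^4 + 8*z^3 + 15*z^2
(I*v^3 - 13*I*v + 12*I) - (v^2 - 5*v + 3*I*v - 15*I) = I*v^3 - v^2 + 5*v - 16*I*v + 27*I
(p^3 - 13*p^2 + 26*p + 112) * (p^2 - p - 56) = p^5 - 14*p^4 - 17*p^3 + 814*p^2 - 1568*p - 6272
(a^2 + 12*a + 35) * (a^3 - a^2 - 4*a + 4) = a^5 + 11*a^4 + 19*a^3 - 79*a^2 - 92*a + 140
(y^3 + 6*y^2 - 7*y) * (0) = 0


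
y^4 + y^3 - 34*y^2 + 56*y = y*(y - 4)*(y - 2)*(y + 7)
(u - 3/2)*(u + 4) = u^2 + 5*u/2 - 6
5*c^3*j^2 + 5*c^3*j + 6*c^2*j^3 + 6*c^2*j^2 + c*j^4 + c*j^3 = j*(c + j)*(5*c + j)*(c*j + c)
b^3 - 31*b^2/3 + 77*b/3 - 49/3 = (b - 7)*(b - 7/3)*(b - 1)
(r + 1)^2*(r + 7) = r^3 + 9*r^2 + 15*r + 7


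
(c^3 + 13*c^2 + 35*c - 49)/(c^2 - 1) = (c^2 + 14*c + 49)/(c + 1)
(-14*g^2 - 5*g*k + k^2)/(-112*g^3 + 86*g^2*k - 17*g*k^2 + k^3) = (2*g + k)/(16*g^2 - 10*g*k + k^2)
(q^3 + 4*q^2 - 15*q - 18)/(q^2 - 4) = (q^3 + 4*q^2 - 15*q - 18)/(q^2 - 4)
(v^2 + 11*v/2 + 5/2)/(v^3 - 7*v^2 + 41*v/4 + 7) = 2*(v + 5)/(2*v^2 - 15*v + 28)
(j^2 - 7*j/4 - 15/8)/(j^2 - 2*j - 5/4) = (4*j + 3)/(2*(2*j + 1))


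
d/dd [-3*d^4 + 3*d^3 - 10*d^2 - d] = -12*d^3 + 9*d^2 - 20*d - 1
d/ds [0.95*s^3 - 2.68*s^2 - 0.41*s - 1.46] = 2.85*s^2 - 5.36*s - 0.41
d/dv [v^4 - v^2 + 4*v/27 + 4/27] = 4*v^3 - 2*v + 4/27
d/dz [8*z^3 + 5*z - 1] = 24*z^2 + 5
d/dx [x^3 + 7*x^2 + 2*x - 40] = 3*x^2 + 14*x + 2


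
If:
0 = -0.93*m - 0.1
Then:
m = -0.11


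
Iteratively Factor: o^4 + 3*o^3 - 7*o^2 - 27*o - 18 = (o - 3)*(o^3 + 6*o^2 + 11*o + 6) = (o - 3)*(o + 1)*(o^2 + 5*o + 6) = (o - 3)*(o + 1)*(o + 2)*(o + 3)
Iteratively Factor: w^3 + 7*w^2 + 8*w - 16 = (w + 4)*(w^2 + 3*w - 4) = (w + 4)^2*(w - 1)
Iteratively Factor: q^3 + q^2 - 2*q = (q)*(q^2 + q - 2) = q*(q - 1)*(q + 2)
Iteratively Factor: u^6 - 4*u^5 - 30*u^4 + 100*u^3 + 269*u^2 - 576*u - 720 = (u + 1)*(u^5 - 5*u^4 - 25*u^3 + 125*u^2 + 144*u - 720) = (u - 4)*(u + 1)*(u^4 - u^3 - 29*u^2 + 9*u + 180) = (u - 4)*(u + 1)*(u + 4)*(u^3 - 5*u^2 - 9*u + 45) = (u - 5)*(u - 4)*(u + 1)*(u + 4)*(u^2 - 9) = (u - 5)*(u - 4)*(u + 1)*(u + 3)*(u + 4)*(u - 3)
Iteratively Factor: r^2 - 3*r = (r)*(r - 3)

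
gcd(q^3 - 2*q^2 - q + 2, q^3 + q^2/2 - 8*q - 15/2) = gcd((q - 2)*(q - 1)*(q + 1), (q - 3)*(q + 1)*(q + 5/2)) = q + 1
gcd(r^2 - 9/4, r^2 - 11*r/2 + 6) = r - 3/2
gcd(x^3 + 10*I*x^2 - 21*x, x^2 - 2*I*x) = x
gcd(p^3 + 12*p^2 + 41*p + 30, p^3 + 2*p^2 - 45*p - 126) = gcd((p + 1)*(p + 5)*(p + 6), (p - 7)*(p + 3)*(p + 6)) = p + 6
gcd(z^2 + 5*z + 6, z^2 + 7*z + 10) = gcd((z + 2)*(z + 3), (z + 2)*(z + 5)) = z + 2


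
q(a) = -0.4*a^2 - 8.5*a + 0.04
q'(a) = -0.8*a - 8.5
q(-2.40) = 18.14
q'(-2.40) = -6.58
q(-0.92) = 7.52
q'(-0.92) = -7.76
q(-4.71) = 31.20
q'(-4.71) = -4.73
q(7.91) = -92.22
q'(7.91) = -14.83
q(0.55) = -4.76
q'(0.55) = -8.94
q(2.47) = -23.40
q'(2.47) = -10.48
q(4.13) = -41.89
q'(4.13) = -11.80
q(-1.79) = 13.97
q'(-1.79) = -7.07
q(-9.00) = 44.14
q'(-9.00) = -1.30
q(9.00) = -108.86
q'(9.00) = -15.70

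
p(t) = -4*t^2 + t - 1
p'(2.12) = -15.96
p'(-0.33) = 3.64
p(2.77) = -28.92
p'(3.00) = -23.00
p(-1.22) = -8.17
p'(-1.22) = 10.76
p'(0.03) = 0.76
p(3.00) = -34.00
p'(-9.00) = 73.00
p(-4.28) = -78.55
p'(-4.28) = 35.24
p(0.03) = -0.97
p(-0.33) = -1.77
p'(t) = 1 - 8*t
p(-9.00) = -334.00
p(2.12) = -16.86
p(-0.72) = -3.79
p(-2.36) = -25.64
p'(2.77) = -21.16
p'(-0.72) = 6.76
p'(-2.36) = 19.88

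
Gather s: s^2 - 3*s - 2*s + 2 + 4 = s^2 - 5*s + 6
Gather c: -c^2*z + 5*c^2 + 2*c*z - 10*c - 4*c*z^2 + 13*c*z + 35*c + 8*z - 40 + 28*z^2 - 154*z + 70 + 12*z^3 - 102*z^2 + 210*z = c^2*(5 - z) + c*(-4*z^2 + 15*z + 25) + 12*z^3 - 74*z^2 + 64*z + 30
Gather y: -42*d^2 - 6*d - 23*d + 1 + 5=-42*d^2 - 29*d + 6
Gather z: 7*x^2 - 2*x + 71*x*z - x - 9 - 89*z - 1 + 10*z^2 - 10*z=7*x^2 - 3*x + 10*z^2 + z*(71*x - 99) - 10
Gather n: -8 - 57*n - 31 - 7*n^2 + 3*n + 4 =-7*n^2 - 54*n - 35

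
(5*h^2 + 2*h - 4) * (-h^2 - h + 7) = -5*h^4 - 7*h^3 + 37*h^2 + 18*h - 28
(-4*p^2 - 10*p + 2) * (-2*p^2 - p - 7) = 8*p^4 + 24*p^3 + 34*p^2 + 68*p - 14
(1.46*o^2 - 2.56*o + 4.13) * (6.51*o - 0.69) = 9.5046*o^3 - 17.673*o^2 + 28.6527*o - 2.8497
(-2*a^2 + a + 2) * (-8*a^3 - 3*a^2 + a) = 16*a^5 - 2*a^4 - 21*a^3 - 5*a^2 + 2*a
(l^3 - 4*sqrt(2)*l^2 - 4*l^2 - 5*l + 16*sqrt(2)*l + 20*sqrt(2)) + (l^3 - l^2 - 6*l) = 2*l^3 - 4*sqrt(2)*l^2 - 5*l^2 - 11*l + 16*sqrt(2)*l + 20*sqrt(2)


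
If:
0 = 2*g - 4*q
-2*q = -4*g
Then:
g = 0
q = 0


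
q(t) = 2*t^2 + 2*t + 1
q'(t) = 4*t + 2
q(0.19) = 1.45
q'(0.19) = 2.76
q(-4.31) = 29.53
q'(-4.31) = -15.24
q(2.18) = 14.86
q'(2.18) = 10.72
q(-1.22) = 1.54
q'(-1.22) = -2.88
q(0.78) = 3.78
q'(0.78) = 5.12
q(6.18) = 89.74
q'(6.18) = 26.72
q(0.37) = 2.01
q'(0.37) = 3.48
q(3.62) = 34.45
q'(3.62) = 16.48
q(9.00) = 181.00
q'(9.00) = 38.00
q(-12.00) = 265.00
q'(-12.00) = -46.00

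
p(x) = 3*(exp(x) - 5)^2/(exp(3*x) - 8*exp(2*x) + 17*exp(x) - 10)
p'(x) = 3*(exp(x) - 5)^2*(-3*exp(3*x) + 16*exp(2*x) - 17*exp(x))/(exp(3*x) - 8*exp(2*x) + 17*exp(x) - 10)^2 + 6*(exp(x) - 5)*exp(x)/(exp(3*x) - 8*exp(2*x) + 17*exp(x) - 10)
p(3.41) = 0.09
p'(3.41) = -0.08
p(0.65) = 119.67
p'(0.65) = 2389.37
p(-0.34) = -34.65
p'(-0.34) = -98.95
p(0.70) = -642.58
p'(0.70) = 95800.03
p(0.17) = 75.81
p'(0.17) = -398.15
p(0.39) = 42.37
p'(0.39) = -29.31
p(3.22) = 0.11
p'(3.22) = -0.10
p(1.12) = -2.64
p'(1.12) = 15.70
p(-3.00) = -8.01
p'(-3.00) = -0.54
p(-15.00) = -7.50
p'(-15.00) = 0.00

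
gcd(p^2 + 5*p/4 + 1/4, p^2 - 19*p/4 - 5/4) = p + 1/4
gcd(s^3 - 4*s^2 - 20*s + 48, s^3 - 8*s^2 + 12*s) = s^2 - 8*s + 12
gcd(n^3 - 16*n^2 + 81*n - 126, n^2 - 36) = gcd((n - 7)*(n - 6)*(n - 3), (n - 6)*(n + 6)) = n - 6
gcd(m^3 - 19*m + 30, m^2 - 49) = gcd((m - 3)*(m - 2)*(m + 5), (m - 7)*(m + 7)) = 1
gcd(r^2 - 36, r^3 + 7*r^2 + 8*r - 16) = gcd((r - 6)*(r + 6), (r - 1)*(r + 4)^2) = 1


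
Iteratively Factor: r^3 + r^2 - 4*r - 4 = (r + 1)*(r^2 - 4) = (r - 2)*(r + 1)*(r + 2)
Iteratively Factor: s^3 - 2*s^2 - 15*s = (s)*(s^2 - 2*s - 15) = s*(s - 5)*(s + 3)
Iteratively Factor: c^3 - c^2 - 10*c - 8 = (c + 2)*(c^2 - 3*c - 4) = (c - 4)*(c + 2)*(c + 1)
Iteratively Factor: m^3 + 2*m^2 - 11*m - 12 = (m + 1)*(m^2 + m - 12) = (m - 3)*(m + 1)*(m + 4)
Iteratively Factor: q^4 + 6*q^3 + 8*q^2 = (q + 2)*(q^3 + 4*q^2) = q*(q + 2)*(q^2 + 4*q) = q^2*(q + 2)*(q + 4)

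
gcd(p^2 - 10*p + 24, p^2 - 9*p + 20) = p - 4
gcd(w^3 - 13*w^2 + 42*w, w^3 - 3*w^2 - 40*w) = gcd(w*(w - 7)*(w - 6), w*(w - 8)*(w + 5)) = w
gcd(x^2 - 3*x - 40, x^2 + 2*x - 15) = x + 5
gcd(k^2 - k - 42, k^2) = 1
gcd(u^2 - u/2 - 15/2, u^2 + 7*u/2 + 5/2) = u + 5/2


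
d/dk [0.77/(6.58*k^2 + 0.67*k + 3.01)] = (-10.1332*k - 0.5159)/(6.58*k^2 + 0.67*k + 3.01)^2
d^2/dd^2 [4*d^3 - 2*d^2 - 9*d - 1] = 24*d - 4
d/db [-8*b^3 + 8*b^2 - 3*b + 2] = -24*b^2 + 16*b - 3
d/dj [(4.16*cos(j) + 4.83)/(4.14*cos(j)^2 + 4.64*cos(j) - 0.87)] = (17.2224*cos(j)^2 + 39.9924*cos(j) + 26.0304)*sin(j)/(17.1396*cos(j)^4 + 38.4192*cos(j)^3 + 14.326*cos(j)^2 - 8.0736*cos(j) + 0.7569)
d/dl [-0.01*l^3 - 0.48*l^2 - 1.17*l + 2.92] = -0.03*l^2 - 0.96*l - 1.17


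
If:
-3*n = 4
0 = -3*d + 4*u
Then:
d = 4*u/3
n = -4/3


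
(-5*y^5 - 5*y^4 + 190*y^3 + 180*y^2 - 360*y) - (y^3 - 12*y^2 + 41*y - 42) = -5*y^5 - 5*y^4 + 189*y^3 + 192*y^2 - 401*y + 42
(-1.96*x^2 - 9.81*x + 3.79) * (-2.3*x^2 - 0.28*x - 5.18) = 4.508*x^4 + 23.1118*x^3 + 4.1826*x^2 + 49.7546*x - 19.6322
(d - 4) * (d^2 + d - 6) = d^3 - 3*d^2 - 10*d + 24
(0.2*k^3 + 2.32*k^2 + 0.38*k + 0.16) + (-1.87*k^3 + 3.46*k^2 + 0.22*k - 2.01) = -1.67*k^3 + 5.78*k^2 + 0.6*k - 1.85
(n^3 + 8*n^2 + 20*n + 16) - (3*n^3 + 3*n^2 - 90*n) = -2*n^3 + 5*n^2 + 110*n + 16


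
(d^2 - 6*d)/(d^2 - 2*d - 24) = d/(d + 4)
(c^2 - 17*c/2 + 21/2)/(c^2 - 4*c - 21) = (c - 3/2)/(c + 3)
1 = 1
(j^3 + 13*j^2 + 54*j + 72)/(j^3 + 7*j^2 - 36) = (j + 4)/(j - 2)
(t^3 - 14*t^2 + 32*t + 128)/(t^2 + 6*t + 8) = (t^2 - 16*t + 64)/(t + 4)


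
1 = 1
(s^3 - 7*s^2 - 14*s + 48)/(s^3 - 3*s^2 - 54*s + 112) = (s + 3)/(s + 7)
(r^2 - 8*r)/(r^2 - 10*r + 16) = r/(r - 2)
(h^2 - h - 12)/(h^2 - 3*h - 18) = (h - 4)/(h - 6)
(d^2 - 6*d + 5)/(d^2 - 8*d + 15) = (d - 1)/(d - 3)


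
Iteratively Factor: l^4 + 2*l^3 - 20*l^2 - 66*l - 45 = (l + 1)*(l^3 + l^2 - 21*l - 45) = (l - 5)*(l + 1)*(l^2 + 6*l + 9) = (l - 5)*(l + 1)*(l + 3)*(l + 3)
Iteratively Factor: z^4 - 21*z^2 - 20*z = (z + 1)*(z^3 - z^2 - 20*z) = (z + 1)*(z + 4)*(z^2 - 5*z) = (z - 5)*(z + 1)*(z + 4)*(z)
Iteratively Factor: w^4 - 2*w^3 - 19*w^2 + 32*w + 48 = (w + 4)*(w^3 - 6*w^2 + 5*w + 12) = (w - 3)*(w + 4)*(w^2 - 3*w - 4) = (w - 3)*(w + 1)*(w + 4)*(w - 4)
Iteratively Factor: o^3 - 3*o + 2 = (o + 2)*(o^2 - 2*o + 1) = (o - 1)*(o + 2)*(o - 1)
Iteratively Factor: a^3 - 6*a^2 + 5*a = (a - 5)*(a^2 - a) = (a - 5)*(a - 1)*(a)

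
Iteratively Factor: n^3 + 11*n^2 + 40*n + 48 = (n + 3)*(n^2 + 8*n + 16) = (n + 3)*(n + 4)*(n + 4)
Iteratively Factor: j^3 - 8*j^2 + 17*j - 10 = (j - 2)*(j^2 - 6*j + 5) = (j - 5)*(j - 2)*(j - 1)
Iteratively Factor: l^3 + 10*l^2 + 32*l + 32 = (l + 4)*(l^2 + 6*l + 8) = (l + 4)^2*(l + 2)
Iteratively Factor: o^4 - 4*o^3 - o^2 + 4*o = (o - 4)*(o^3 - o) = o*(o - 4)*(o^2 - 1) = o*(o - 4)*(o - 1)*(o + 1)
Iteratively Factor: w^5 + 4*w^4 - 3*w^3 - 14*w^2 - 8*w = (w + 1)*(w^4 + 3*w^3 - 6*w^2 - 8*w) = w*(w + 1)*(w^3 + 3*w^2 - 6*w - 8) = w*(w - 2)*(w + 1)*(w^2 + 5*w + 4) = w*(w - 2)*(w + 1)*(w + 4)*(w + 1)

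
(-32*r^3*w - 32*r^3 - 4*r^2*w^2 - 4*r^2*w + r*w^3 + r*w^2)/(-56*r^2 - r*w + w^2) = r*(4*r*w + 4*r + w^2 + w)/(7*r + w)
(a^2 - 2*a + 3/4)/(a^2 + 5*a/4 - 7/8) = 2*(2*a - 3)/(4*a + 7)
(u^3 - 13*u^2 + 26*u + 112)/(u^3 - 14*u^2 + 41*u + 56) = (u + 2)/(u + 1)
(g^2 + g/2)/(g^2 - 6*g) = (g + 1/2)/(g - 6)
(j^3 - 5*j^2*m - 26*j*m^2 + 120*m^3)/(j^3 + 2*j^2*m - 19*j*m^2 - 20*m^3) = (j - 6*m)/(j + m)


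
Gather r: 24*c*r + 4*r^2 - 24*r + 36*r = 4*r^2 + r*(24*c + 12)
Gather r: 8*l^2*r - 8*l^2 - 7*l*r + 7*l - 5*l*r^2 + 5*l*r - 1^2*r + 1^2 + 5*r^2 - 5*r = -8*l^2 + 7*l + r^2*(5 - 5*l) + r*(8*l^2 - 2*l - 6) + 1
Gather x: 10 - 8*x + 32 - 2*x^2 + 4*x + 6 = -2*x^2 - 4*x + 48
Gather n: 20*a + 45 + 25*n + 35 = 20*a + 25*n + 80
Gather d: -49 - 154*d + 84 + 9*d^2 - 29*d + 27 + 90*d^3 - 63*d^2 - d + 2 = 90*d^3 - 54*d^2 - 184*d + 64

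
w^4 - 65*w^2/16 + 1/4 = (w - 2)*(w - 1/4)*(w + 1/4)*(w + 2)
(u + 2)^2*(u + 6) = u^3 + 10*u^2 + 28*u + 24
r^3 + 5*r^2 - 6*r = r*(r - 1)*(r + 6)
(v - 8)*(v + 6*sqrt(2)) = v^2 - 8*v + 6*sqrt(2)*v - 48*sqrt(2)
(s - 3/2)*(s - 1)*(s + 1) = s^3 - 3*s^2/2 - s + 3/2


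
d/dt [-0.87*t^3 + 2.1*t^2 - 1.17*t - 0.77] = -2.61*t^2 + 4.2*t - 1.17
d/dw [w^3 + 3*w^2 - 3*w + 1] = 3*w^2 + 6*w - 3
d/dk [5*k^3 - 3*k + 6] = 15*k^2 - 3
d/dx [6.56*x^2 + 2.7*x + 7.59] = 13.12*x + 2.7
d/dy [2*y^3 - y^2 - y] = 6*y^2 - 2*y - 1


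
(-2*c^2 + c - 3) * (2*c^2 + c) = -4*c^4 - 5*c^2 - 3*c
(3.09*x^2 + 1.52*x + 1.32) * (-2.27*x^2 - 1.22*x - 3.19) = -7.0143*x^4 - 7.2202*x^3 - 14.7079*x^2 - 6.4592*x - 4.2108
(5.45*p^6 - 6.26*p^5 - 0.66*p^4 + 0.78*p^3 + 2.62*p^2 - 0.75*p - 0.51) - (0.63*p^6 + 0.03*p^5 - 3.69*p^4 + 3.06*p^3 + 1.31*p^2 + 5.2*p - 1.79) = 4.82*p^6 - 6.29*p^5 + 3.03*p^4 - 2.28*p^3 + 1.31*p^2 - 5.95*p + 1.28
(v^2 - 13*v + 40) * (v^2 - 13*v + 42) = v^4 - 26*v^3 + 251*v^2 - 1066*v + 1680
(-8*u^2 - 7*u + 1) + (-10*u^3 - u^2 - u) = -10*u^3 - 9*u^2 - 8*u + 1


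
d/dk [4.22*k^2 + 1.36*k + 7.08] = 8.44*k + 1.36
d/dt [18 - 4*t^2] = -8*t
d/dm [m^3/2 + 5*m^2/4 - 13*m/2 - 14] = 3*m^2/2 + 5*m/2 - 13/2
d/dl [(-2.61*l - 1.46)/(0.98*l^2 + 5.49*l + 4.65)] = (2.5578*l^2 + 2.8616*l - 4.1211)/(0.9604*l^4 + 10.7604*l^3 + 39.2541*l^2 + 51.057*l + 21.6225)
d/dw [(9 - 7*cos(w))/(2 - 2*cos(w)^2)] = (7*cos(w)^2 - 18*cos(w) + 7)/(2*sin(w)^3)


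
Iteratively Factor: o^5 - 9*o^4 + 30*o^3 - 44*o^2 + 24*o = (o - 2)*(o^4 - 7*o^3 + 16*o^2 - 12*o) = (o - 3)*(o - 2)*(o^3 - 4*o^2 + 4*o) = (o - 3)*(o - 2)^2*(o^2 - 2*o) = (o - 3)*(o - 2)^3*(o)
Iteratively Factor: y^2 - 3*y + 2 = (y - 2)*(y - 1)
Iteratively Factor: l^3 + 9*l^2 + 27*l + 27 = (l + 3)*(l^2 + 6*l + 9) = (l + 3)^2*(l + 3)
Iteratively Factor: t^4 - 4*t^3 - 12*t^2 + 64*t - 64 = (t - 4)*(t^3 - 12*t + 16) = (t - 4)*(t - 2)*(t^2 + 2*t - 8) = (t - 4)*(t - 2)^2*(t + 4)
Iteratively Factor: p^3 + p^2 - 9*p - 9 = (p + 3)*(p^2 - 2*p - 3) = (p + 1)*(p + 3)*(p - 3)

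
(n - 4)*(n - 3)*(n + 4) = n^3 - 3*n^2 - 16*n + 48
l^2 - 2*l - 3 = (l - 3)*(l + 1)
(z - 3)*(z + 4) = z^2 + z - 12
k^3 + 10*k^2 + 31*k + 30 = (k + 2)*(k + 3)*(k + 5)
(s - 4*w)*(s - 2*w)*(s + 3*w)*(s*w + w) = s^4*w - 3*s^3*w^2 + s^3*w - 10*s^2*w^3 - 3*s^2*w^2 + 24*s*w^4 - 10*s*w^3 + 24*w^4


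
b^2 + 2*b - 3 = (b - 1)*(b + 3)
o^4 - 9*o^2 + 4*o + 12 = (o - 2)^2*(o + 1)*(o + 3)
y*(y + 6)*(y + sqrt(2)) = y^3 + sqrt(2)*y^2 + 6*y^2 + 6*sqrt(2)*y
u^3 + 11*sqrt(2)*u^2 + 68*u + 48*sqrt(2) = (u + sqrt(2))*(u + 4*sqrt(2))*(u + 6*sqrt(2))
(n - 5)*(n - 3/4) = n^2 - 23*n/4 + 15/4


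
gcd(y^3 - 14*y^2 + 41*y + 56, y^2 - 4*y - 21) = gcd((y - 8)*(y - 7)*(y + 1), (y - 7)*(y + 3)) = y - 7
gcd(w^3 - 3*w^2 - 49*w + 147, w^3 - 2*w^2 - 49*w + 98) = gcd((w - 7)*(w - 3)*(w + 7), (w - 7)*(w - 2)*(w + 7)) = w^2 - 49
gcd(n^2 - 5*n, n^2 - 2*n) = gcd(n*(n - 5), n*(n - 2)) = n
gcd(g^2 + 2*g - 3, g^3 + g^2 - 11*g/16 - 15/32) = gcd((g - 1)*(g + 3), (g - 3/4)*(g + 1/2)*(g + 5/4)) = 1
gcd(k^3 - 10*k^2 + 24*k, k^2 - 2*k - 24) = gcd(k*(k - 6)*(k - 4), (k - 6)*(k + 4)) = k - 6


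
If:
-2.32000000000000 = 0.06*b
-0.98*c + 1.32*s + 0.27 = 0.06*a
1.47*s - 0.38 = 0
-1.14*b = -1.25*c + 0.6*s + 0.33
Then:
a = 579.83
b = -38.67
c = -34.88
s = 0.26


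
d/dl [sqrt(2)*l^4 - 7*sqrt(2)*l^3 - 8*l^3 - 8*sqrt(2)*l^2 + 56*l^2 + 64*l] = 4*sqrt(2)*l^3 - 21*sqrt(2)*l^2 - 24*l^2 - 16*sqrt(2)*l + 112*l + 64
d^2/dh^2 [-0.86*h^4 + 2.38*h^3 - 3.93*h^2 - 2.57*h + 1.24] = -10.32*h^2 + 14.28*h - 7.86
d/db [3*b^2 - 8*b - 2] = 6*b - 8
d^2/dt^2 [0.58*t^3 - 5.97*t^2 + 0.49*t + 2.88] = 3.48*t - 11.94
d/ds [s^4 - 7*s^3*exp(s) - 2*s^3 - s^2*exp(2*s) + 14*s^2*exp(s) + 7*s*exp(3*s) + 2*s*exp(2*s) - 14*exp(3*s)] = -7*s^3*exp(s) + 4*s^3 - 2*s^2*exp(2*s) - 7*s^2*exp(s) - 6*s^2 + 21*s*exp(3*s) + 2*s*exp(2*s) + 28*s*exp(s) - 35*exp(3*s) + 2*exp(2*s)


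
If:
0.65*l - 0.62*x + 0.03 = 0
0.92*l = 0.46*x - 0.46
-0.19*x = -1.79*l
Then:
No Solution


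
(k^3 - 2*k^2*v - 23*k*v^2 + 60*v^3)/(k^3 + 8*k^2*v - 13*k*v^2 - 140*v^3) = (k - 3*v)/(k + 7*v)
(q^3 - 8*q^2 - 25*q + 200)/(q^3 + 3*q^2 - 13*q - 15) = (q^2 - 13*q + 40)/(q^2 - 2*q - 3)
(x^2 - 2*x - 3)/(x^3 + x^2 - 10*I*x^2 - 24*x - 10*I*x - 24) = (x - 3)/(x^2 - 10*I*x - 24)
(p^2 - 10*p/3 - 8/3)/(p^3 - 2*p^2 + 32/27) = 9*(p - 4)/(9*p^2 - 24*p + 16)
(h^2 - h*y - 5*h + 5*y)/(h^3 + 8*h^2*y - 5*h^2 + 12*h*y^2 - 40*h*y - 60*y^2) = (h - y)/(h^2 + 8*h*y + 12*y^2)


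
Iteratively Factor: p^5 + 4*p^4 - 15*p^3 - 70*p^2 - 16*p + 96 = (p + 4)*(p^4 - 15*p^2 - 10*p + 24) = (p + 3)*(p + 4)*(p^3 - 3*p^2 - 6*p + 8) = (p - 1)*(p + 3)*(p + 4)*(p^2 - 2*p - 8) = (p - 4)*(p - 1)*(p + 3)*(p + 4)*(p + 2)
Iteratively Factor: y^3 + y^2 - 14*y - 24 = (y + 3)*(y^2 - 2*y - 8) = (y + 2)*(y + 3)*(y - 4)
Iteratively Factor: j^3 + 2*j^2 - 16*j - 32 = (j - 4)*(j^2 + 6*j + 8) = (j - 4)*(j + 2)*(j + 4)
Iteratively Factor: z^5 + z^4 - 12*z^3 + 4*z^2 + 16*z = (z - 2)*(z^4 + 3*z^3 - 6*z^2 - 8*z) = (z - 2)*(z + 1)*(z^3 + 2*z^2 - 8*z) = z*(z - 2)*(z + 1)*(z^2 + 2*z - 8) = z*(z - 2)^2*(z + 1)*(z + 4)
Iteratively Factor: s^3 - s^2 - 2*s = (s)*(s^2 - s - 2) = s*(s - 2)*(s + 1)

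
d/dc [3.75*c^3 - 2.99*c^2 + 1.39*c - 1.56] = 11.25*c^2 - 5.98*c + 1.39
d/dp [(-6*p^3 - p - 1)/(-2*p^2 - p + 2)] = (-(4*p + 1)*(6*p^3 + p + 1) + (18*p^2 + 1)*(2*p^2 + p - 2))/(2*p^2 + p - 2)^2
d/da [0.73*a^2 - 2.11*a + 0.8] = 1.46*a - 2.11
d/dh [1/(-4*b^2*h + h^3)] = (4*b^2 - 3*h^2)/(h^2*(4*b^2 - h^2)^2)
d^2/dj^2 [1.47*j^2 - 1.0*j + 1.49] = 2.94000000000000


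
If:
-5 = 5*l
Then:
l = -1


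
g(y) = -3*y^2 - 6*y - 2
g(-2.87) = -9.49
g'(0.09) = -6.54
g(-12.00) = -362.00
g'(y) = -6*y - 6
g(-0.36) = -0.23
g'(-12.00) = 66.00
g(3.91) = -71.32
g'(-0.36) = -3.84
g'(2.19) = -19.14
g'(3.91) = -29.46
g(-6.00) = -74.00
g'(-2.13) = 6.78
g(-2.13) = -2.83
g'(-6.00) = 30.00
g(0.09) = -2.56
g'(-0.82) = -1.08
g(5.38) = -121.11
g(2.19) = -29.53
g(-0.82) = 0.90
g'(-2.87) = 11.22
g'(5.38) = -38.28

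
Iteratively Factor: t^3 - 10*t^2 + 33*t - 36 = (t - 3)*(t^2 - 7*t + 12) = (t - 4)*(t - 3)*(t - 3)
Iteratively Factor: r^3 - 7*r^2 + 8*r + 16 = (r - 4)*(r^2 - 3*r - 4) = (r - 4)^2*(r + 1)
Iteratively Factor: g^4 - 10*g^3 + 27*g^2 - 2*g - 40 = (g - 4)*(g^3 - 6*g^2 + 3*g + 10) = (g - 5)*(g - 4)*(g^2 - g - 2) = (g - 5)*(g - 4)*(g - 2)*(g + 1)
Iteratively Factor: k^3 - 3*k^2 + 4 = (k - 2)*(k^2 - k - 2) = (k - 2)^2*(k + 1)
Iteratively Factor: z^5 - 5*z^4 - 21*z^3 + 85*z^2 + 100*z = (z - 5)*(z^4 - 21*z^2 - 20*z) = (z - 5)*(z + 1)*(z^3 - z^2 - 20*z) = z*(z - 5)*(z + 1)*(z^2 - z - 20) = z*(z - 5)^2*(z + 1)*(z + 4)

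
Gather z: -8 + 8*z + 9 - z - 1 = 7*z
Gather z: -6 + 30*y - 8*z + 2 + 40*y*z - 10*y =20*y + z*(40*y - 8) - 4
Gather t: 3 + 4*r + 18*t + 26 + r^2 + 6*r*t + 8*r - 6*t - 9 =r^2 + 12*r + t*(6*r + 12) + 20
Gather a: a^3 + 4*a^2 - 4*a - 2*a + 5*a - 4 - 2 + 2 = a^3 + 4*a^2 - a - 4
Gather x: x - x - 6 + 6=0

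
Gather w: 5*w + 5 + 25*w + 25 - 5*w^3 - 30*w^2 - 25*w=-5*w^3 - 30*w^2 + 5*w + 30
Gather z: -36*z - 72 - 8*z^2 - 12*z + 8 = -8*z^2 - 48*z - 64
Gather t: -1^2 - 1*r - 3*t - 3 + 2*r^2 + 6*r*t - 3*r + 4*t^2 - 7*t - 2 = 2*r^2 - 4*r + 4*t^2 + t*(6*r - 10) - 6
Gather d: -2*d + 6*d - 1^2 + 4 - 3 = 4*d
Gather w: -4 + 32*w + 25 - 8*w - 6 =24*w + 15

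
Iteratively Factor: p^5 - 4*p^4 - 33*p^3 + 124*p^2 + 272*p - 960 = (p + 4)*(p^4 - 8*p^3 - p^2 + 128*p - 240) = (p - 5)*(p + 4)*(p^3 - 3*p^2 - 16*p + 48) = (p - 5)*(p - 3)*(p + 4)*(p^2 - 16) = (p - 5)*(p - 3)*(p + 4)^2*(p - 4)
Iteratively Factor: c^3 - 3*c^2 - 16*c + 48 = (c + 4)*(c^2 - 7*c + 12) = (c - 3)*(c + 4)*(c - 4)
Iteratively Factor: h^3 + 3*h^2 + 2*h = (h + 2)*(h^2 + h) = h*(h + 2)*(h + 1)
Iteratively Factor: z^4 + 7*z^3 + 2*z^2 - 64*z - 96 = (z + 4)*(z^3 + 3*z^2 - 10*z - 24) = (z - 3)*(z + 4)*(z^2 + 6*z + 8) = (z - 3)*(z + 4)^2*(z + 2)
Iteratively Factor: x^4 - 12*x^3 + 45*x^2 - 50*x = (x - 2)*(x^3 - 10*x^2 + 25*x) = x*(x - 2)*(x^2 - 10*x + 25) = x*(x - 5)*(x - 2)*(x - 5)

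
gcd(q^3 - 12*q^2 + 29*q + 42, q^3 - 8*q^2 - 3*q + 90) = q - 6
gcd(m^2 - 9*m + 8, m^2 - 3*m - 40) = m - 8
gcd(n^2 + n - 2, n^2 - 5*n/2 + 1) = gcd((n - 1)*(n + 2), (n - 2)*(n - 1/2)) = 1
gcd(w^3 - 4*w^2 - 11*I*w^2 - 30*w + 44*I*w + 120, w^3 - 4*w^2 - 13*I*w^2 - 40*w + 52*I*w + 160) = w^2 + w*(-4 - 5*I) + 20*I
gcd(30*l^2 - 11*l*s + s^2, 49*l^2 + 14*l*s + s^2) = 1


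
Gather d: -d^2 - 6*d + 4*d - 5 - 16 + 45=-d^2 - 2*d + 24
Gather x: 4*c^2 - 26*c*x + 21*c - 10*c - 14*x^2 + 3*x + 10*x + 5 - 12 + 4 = 4*c^2 + 11*c - 14*x^2 + x*(13 - 26*c) - 3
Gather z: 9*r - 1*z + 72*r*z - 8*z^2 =9*r - 8*z^2 + z*(72*r - 1)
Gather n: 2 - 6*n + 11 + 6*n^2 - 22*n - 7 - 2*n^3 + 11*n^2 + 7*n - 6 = -2*n^3 + 17*n^2 - 21*n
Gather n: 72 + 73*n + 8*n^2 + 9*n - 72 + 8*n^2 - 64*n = 16*n^2 + 18*n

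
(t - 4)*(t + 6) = t^2 + 2*t - 24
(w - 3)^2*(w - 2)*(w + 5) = w^4 - 3*w^3 - 19*w^2 + 87*w - 90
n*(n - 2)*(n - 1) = n^3 - 3*n^2 + 2*n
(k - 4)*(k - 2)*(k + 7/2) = k^3 - 5*k^2/2 - 13*k + 28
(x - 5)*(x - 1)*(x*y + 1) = x^3*y - 6*x^2*y + x^2 + 5*x*y - 6*x + 5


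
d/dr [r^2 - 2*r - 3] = 2*r - 2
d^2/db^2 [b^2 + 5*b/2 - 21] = 2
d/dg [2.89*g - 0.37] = 2.89000000000000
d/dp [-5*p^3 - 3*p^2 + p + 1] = -15*p^2 - 6*p + 1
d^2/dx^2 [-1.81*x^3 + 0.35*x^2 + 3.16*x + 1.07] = 0.7 - 10.86*x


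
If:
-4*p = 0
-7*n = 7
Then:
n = -1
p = 0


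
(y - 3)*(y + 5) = y^2 + 2*y - 15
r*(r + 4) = r^2 + 4*r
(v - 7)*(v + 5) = v^2 - 2*v - 35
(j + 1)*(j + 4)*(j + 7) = j^3 + 12*j^2 + 39*j + 28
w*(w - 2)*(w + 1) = w^3 - w^2 - 2*w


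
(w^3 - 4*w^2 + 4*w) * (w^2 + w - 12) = w^5 - 3*w^4 - 12*w^3 + 52*w^2 - 48*w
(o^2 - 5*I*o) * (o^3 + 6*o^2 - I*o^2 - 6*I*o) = o^5 + 6*o^4 - 6*I*o^4 - 5*o^3 - 36*I*o^3 - 30*o^2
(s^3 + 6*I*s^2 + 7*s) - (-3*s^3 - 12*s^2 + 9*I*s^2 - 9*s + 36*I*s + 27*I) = 4*s^3 + 12*s^2 - 3*I*s^2 + 16*s - 36*I*s - 27*I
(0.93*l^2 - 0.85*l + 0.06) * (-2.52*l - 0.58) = -2.3436*l^3 + 1.6026*l^2 + 0.3418*l - 0.0348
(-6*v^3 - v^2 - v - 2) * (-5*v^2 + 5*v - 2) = 30*v^5 - 25*v^4 + 12*v^3 + 7*v^2 - 8*v + 4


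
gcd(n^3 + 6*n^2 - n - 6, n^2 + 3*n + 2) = n + 1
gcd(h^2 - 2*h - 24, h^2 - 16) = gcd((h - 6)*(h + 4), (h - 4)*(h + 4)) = h + 4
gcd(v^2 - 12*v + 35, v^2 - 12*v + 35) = v^2 - 12*v + 35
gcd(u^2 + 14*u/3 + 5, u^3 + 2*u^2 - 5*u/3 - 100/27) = u + 5/3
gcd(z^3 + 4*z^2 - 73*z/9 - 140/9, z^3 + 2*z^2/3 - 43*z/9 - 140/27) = z^2 - z - 28/9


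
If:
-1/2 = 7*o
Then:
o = -1/14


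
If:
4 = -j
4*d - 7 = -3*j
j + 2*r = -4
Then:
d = 19/4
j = -4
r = 0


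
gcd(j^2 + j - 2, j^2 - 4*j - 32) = 1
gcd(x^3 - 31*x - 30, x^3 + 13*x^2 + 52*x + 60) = x + 5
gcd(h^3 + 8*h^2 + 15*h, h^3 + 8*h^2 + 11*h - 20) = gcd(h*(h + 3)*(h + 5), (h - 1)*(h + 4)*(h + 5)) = h + 5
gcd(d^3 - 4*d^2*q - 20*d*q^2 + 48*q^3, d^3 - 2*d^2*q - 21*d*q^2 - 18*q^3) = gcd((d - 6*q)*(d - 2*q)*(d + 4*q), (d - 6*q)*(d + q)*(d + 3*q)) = -d + 6*q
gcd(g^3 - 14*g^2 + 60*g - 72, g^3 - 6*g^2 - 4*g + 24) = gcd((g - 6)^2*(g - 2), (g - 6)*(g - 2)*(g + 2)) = g^2 - 8*g + 12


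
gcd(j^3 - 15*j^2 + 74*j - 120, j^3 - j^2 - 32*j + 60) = j - 5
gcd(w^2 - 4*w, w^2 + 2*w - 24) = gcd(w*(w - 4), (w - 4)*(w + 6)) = w - 4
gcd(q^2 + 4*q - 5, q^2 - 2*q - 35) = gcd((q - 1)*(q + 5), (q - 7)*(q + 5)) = q + 5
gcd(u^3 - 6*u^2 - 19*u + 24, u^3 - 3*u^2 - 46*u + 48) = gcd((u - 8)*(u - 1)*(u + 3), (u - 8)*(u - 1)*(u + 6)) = u^2 - 9*u + 8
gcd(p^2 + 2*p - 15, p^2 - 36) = 1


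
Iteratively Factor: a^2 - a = (a)*(a - 1)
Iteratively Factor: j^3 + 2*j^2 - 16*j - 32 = (j + 4)*(j^2 - 2*j - 8) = (j + 2)*(j + 4)*(j - 4)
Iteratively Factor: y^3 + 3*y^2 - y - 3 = (y + 1)*(y^2 + 2*y - 3) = (y + 1)*(y + 3)*(y - 1)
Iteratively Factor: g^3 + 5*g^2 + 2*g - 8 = (g + 2)*(g^2 + 3*g - 4) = (g + 2)*(g + 4)*(g - 1)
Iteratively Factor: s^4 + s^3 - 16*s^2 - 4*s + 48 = (s - 3)*(s^3 + 4*s^2 - 4*s - 16) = (s - 3)*(s + 4)*(s^2 - 4) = (s - 3)*(s + 2)*(s + 4)*(s - 2)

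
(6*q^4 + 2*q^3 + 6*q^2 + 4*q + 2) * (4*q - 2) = 24*q^5 - 4*q^4 + 20*q^3 + 4*q^2 - 4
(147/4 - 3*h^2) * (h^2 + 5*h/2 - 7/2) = -3*h^4 - 15*h^3/2 + 189*h^2/4 + 735*h/8 - 1029/8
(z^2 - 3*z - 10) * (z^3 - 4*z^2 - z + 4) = z^5 - 7*z^4 + z^3 + 47*z^2 - 2*z - 40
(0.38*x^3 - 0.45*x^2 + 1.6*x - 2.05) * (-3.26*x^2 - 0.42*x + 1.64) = -1.2388*x^5 + 1.3074*x^4 - 4.4038*x^3 + 5.273*x^2 + 3.485*x - 3.362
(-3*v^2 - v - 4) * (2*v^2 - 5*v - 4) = -6*v^4 + 13*v^3 + 9*v^2 + 24*v + 16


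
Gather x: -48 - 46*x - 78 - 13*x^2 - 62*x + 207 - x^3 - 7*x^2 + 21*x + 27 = -x^3 - 20*x^2 - 87*x + 108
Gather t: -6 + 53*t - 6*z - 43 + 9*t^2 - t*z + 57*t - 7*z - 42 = 9*t^2 + t*(110 - z) - 13*z - 91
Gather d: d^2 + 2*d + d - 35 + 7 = d^2 + 3*d - 28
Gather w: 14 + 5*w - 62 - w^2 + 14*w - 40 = -w^2 + 19*w - 88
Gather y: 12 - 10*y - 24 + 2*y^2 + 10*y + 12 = 2*y^2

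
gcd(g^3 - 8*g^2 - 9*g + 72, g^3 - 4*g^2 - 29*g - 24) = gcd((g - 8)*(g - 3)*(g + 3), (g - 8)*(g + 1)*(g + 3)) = g^2 - 5*g - 24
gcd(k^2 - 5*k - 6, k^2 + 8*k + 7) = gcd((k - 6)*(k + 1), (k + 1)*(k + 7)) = k + 1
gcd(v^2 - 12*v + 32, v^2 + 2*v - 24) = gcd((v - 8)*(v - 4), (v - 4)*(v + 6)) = v - 4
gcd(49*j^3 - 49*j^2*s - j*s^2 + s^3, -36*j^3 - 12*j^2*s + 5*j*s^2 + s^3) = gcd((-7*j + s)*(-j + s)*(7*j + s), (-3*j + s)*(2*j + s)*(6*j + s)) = 1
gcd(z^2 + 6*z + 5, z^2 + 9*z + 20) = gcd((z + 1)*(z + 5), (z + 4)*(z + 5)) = z + 5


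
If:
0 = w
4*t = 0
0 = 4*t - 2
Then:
No Solution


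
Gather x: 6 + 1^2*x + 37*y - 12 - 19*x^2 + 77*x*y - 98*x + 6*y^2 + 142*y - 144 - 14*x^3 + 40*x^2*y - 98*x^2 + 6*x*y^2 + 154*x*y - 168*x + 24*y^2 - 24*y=-14*x^3 + x^2*(40*y - 117) + x*(6*y^2 + 231*y - 265) + 30*y^2 + 155*y - 150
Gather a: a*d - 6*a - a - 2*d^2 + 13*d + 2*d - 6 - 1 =a*(d - 7) - 2*d^2 + 15*d - 7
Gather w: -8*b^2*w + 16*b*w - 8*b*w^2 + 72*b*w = -8*b*w^2 + w*(-8*b^2 + 88*b)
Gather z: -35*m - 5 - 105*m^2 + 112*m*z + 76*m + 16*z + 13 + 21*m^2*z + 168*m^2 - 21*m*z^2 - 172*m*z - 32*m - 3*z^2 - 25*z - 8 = 63*m^2 + 9*m + z^2*(-21*m - 3) + z*(21*m^2 - 60*m - 9)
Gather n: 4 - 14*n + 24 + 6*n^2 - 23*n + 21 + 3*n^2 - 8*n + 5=9*n^2 - 45*n + 54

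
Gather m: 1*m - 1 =m - 1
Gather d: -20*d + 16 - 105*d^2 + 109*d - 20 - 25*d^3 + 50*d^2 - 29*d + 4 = -25*d^3 - 55*d^2 + 60*d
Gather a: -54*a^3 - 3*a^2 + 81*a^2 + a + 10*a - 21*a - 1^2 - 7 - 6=-54*a^3 + 78*a^2 - 10*a - 14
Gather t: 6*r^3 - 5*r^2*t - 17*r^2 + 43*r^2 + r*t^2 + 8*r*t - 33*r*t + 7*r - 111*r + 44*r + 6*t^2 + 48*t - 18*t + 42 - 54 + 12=6*r^3 + 26*r^2 - 60*r + t^2*(r + 6) + t*(-5*r^2 - 25*r + 30)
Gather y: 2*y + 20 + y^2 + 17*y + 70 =y^2 + 19*y + 90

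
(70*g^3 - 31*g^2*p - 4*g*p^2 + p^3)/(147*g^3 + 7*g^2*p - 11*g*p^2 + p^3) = (-10*g^2 + 3*g*p + p^2)/(-21*g^2 - 4*g*p + p^2)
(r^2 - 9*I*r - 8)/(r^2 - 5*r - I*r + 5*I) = (r - 8*I)/(r - 5)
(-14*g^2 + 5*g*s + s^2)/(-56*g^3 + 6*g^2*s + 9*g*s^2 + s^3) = 1/(4*g + s)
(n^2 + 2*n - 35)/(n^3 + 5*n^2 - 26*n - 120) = (n + 7)/(n^2 + 10*n + 24)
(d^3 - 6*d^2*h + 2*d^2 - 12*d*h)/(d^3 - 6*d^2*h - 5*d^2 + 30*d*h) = (d + 2)/(d - 5)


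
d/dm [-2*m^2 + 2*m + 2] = 2 - 4*m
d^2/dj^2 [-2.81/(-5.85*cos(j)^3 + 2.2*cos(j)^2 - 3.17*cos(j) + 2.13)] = (2412.769408*(0.847007722007722*sin(j)^2 + 0.212355212355212*cos(j) - 1.0)^2*sin(j)^2 + (21.236575*cos(j) - 12.364*cos(2*j) + 36.986625*cos(3*j))*(5.85*cos(j)^3 - 2.2*cos(j)^2 + 3.17*cos(j) - 2.13))/(5.85*cos(j)^3 - 2.2*cos(j)^2 + 3.17*cos(j) - 2.13)^3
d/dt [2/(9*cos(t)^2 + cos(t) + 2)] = 2*(18*cos(t) + 1)*sin(t)/(9*cos(t)^2 + cos(t) + 2)^2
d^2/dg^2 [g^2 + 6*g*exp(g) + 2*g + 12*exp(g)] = 6*g*exp(g) + 24*exp(g) + 2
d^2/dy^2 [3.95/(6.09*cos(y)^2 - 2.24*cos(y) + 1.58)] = (-585.99198*(1 - cos(y)^2)^2 + 161.65296*cos(y)^3 - 160.78475*cos(y)^2 - 337.28576*cos(y) + 549.61564)/(6.09*cos(y)^2 - 2.24*cos(y) + 1.58)^3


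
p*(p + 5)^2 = p^3 + 10*p^2 + 25*p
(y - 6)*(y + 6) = y^2 - 36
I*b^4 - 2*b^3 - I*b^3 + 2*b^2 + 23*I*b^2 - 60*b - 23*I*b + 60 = (b - 5*I)*(b + 3*I)*(b + 4*I)*(I*b - I)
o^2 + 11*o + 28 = (o + 4)*(o + 7)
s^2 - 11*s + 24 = (s - 8)*(s - 3)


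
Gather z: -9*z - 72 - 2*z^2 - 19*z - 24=-2*z^2 - 28*z - 96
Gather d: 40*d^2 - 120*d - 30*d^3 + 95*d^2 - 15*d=-30*d^3 + 135*d^2 - 135*d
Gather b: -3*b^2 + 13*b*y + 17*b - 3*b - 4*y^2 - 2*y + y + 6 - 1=-3*b^2 + b*(13*y + 14) - 4*y^2 - y + 5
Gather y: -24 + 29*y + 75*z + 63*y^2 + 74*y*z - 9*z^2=63*y^2 + y*(74*z + 29) - 9*z^2 + 75*z - 24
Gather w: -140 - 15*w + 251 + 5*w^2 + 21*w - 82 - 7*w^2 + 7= -2*w^2 + 6*w + 36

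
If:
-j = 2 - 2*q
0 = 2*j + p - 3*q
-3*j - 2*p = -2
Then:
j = -2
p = 4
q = 0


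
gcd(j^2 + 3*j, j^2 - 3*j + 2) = 1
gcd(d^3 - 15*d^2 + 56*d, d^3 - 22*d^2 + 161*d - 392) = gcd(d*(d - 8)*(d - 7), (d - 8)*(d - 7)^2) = d^2 - 15*d + 56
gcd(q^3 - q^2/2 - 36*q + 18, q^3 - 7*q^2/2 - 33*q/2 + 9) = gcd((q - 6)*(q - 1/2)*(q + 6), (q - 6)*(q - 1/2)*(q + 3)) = q^2 - 13*q/2 + 3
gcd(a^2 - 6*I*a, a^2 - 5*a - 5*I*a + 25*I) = 1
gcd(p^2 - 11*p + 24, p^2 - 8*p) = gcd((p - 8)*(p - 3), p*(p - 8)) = p - 8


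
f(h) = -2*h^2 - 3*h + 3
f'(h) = -4*h - 3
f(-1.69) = 2.36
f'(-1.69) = 3.76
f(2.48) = -16.74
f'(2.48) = -12.92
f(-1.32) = 3.48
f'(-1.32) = 2.28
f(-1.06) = 3.93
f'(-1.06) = 1.24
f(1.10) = -2.72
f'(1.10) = -7.40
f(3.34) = -29.33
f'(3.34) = -16.36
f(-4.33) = -21.51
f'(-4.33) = 14.32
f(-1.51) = 2.97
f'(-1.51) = 3.04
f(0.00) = 3.00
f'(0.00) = -3.00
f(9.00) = -186.00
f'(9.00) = -39.00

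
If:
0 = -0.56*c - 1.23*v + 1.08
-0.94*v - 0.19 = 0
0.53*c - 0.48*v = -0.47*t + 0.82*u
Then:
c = 2.37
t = 1.74468085106383*u - 2.88183486386859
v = -0.20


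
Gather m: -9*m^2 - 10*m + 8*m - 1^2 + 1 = -9*m^2 - 2*m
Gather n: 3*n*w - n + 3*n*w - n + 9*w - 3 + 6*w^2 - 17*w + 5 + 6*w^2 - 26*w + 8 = n*(6*w - 2) + 12*w^2 - 34*w + 10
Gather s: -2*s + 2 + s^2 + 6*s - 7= s^2 + 4*s - 5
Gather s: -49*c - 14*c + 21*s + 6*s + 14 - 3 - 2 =-63*c + 27*s + 9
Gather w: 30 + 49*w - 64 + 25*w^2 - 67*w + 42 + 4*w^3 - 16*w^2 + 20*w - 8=4*w^3 + 9*w^2 + 2*w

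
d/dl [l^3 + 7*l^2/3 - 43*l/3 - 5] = 3*l^2 + 14*l/3 - 43/3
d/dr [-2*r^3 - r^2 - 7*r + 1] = -6*r^2 - 2*r - 7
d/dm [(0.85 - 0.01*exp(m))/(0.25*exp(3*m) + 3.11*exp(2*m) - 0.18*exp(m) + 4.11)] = (0.005*exp(3*m) - 0.6064*exp(2*m) - 5.287*exp(m) + 0.1119)*exp(m)/(0.0625*exp(6*m) + 1.555*exp(5*m) + 9.5821*exp(4*m) + 0.9354*exp(3*m) + 25.5966*exp(2*m) - 1.4796*exp(m) + 16.8921)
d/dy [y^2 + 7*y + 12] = 2*y + 7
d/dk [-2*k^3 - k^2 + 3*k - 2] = -6*k^2 - 2*k + 3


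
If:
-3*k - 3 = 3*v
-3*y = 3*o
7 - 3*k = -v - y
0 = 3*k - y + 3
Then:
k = 9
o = -30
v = -10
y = 30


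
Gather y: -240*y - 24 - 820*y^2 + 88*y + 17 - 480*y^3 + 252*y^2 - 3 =-480*y^3 - 568*y^2 - 152*y - 10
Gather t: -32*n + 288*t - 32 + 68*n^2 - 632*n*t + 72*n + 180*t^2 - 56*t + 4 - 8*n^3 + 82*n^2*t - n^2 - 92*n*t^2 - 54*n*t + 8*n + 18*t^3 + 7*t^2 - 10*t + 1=-8*n^3 + 67*n^2 + 48*n + 18*t^3 + t^2*(187 - 92*n) + t*(82*n^2 - 686*n + 222) - 27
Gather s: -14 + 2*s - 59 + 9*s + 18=11*s - 55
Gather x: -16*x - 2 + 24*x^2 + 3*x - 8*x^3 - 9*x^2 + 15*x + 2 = -8*x^3 + 15*x^2 + 2*x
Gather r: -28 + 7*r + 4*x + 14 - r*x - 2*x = r*(7 - x) + 2*x - 14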